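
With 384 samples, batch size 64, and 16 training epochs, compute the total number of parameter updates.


Iterations per epoch = 384 / 64 = 6
Total updates = iterations_per_epoch * epochs
= 6 * 16
= 96

96


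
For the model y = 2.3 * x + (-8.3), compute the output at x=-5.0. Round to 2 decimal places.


y = 2.3 * -5.0 + (-8.3)
= -11.5 + (-8.3)
= -19.80

-19.80


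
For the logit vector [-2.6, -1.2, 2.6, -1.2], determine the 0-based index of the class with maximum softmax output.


Softmax is a monotonic transformation, so it preserves the argmax.
We need to find the index of the maximum logit.
Index 0: -2.6
Index 1: -1.2
Index 2: 2.6
Index 3: -1.2
Maximum logit = 2.6 at index 2

2


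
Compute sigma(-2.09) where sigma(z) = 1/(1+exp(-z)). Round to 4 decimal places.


sigmoid(z) = 1 / (1 + exp(-z))
exp(-(-2.09)) = exp(2.09) = 8.0849
1 + 8.0849 = 9.0849
1 / 9.0849 = 0.1101

0.1101


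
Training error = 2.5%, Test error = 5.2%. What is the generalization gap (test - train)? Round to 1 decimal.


Generalization gap = test_error - train_error
= 5.2 - 2.5
= 2.7%
A moderate gap.

2.7


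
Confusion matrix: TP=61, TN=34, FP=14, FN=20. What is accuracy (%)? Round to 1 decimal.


Accuracy = (TP + TN) / (TP + TN + FP + FN) * 100
= (61 + 34) / (61 + 34 + 14 + 20)
= 95 / 129
= 0.7364
= 73.6%

73.6


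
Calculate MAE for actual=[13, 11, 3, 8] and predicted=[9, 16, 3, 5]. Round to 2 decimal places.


Absolute errors: [4, 5, 0, 3]
Sum of absolute errors = 12
MAE = 12 / 4 = 3.00

3.00


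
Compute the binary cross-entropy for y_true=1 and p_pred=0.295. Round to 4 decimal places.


For y=1: Loss = -log(p)
= -log(0.295)
= -(-1.2208)
= 1.2208

1.2208


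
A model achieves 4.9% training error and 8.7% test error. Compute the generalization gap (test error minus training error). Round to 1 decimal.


Generalization gap = test_error - train_error
= 8.7 - 4.9
= 3.8%
A moderate gap.

3.8


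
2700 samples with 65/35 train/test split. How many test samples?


Train samples = 2700 * 65% = 1755
Test samples = 2700 - 1755
= 945

945


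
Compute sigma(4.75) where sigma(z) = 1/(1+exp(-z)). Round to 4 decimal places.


sigmoid(z) = 1 / (1 + exp(-z))
exp(-(4.75)) = exp(-4.75) = 0.0087
1 + 0.0087 = 1.0087
1 / 1.0087 = 0.9914

0.9914


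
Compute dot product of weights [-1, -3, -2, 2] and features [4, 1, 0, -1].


Element-wise products:
-1 * 4 = -4
-3 * 1 = -3
-2 * 0 = 0
2 * -1 = -2
Sum = -4 + -3 + 0 + -2
= -9

-9


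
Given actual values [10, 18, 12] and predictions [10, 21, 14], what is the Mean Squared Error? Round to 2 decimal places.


Differences: [0, -3, -2]
Squared errors: [0, 9, 4]
Sum of squared errors = 13
MSE = 13 / 3 = 4.33

4.33


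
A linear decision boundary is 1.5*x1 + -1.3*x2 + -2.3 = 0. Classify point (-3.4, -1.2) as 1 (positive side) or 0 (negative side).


Compute 1.5 * -3.4 + -1.3 * -1.2 + -2.3
= -5.1 + 1.56 + -2.3
= -5.84
Since -5.84 < 0, the point is on the negative side.

0


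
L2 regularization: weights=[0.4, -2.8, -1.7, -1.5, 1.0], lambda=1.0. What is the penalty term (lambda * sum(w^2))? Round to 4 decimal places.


Squaring each weight:
0.4^2 = 0.16
(-2.8)^2 = 7.84
(-1.7)^2 = 2.89
(-1.5)^2 = 2.25
1.0^2 = 1.0
Sum of squares = 14.14
Penalty = 1.0 * 14.14 = 14.1400

14.1400


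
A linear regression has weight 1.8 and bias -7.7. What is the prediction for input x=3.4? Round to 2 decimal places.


y = 1.8 * 3.4 + (-7.7)
= 6.12 + (-7.7)
= -1.58

-1.58


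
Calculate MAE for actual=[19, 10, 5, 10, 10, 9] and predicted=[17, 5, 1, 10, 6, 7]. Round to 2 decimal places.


Absolute errors: [2, 5, 4, 0, 4, 2]
Sum of absolute errors = 17
MAE = 17 / 6 = 2.83

2.83


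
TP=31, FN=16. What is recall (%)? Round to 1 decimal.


Recall = TP / (TP + FN) * 100
= 31 / (31 + 16)
= 31 / 47
= 0.6596
= 66.0%

66.0


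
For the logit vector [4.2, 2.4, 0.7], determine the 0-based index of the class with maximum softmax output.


Softmax is a monotonic transformation, so it preserves the argmax.
We need to find the index of the maximum logit.
Index 0: 4.2
Index 1: 2.4
Index 2: 0.7
Maximum logit = 4.2 at index 0

0


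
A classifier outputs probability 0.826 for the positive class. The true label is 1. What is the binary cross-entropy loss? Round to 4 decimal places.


For y=1: Loss = -log(p)
= -log(0.826)
= -(-0.1912)
= 0.1912

0.1912


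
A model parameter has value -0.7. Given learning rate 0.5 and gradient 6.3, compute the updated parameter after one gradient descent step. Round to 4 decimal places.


w_new = w_old - lr * gradient
= -0.7 - 0.5 * 6.3
= -0.7 - (3.15)
= -3.8500

-3.8500


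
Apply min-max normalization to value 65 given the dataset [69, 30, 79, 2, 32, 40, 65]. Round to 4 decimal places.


Min = 2, Max = 79
Range = 79 - 2 = 77
Scaled = (x - min) / (max - min)
= (65 - 2) / 77
= 63 / 77
= 0.8182

0.8182


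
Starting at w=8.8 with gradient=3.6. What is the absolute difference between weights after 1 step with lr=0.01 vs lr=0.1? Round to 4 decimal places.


With lr=0.01: w_new = 8.8 - 0.01 * 3.6 = 8.764
With lr=0.1: w_new = 8.8 - 0.1 * 3.6 = 8.44
Absolute difference = |8.764 - 8.44|
= 0.3240

0.3240


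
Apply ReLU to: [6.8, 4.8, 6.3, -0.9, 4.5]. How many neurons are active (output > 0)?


ReLU(x) = max(0, x) for each element:
ReLU(6.8) = 6.8
ReLU(4.8) = 4.8
ReLU(6.3) = 6.3
ReLU(-0.9) = 0
ReLU(4.5) = 4.5
Active neurons (>0): 4

4


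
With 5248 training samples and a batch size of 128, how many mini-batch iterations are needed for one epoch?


Iterations per epoch = dataset_size / batch_size
= 5248 / 128
= 41

41


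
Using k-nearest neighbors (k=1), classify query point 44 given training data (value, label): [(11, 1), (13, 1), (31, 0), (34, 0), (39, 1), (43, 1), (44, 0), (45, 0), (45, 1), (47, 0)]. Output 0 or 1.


Distances from query 44:
Point 44 (class 0): distance = 0
K=1 nearest neighbors: classes = [0]
Votes for class 1: 0 / 1
Majority vote => class 0

0


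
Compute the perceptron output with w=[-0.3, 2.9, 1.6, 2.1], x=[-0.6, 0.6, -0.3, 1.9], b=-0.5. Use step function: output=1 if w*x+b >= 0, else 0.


z = w . x + b
= -0.3*-0.6 + 2.9*0.6 + 1.6*-0.3 + 2.1*1.9 + -0.5
= 0.18 + 1.74 + -0.48 + 3.99 + -0.5
= 5.43 + -0.5
= 4.93
Since z = 4.93 >= 0, output = 1

1


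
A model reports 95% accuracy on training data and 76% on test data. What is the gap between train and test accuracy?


Gap = train_accuracy - test_accuracy
= 95 - 76
= 19%
This gap suggests the model is overfitting.

19


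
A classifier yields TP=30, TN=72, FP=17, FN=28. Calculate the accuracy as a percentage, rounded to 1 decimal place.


Accuracy = (TP + TN) / (TP + TN + FP + FN) * 100
= (30 + 72) / (30 + 72 + 17 + 28)
= 102 / 147
= 0.6939
= 69.4%

69.4


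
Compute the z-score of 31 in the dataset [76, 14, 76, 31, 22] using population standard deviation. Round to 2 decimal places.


Mean = (76 + 14 + 76 + 31 + 22) / 5 = 43.8
Variance = sum((x_i - mean)^2) / n = 720.16
Std = sqrt(720.16) = 26.8358
Z = (x - mean) / std
= (31 - 43.8) / 26.8358
= -12.8 / 26.8358
= -0.48

-0.48


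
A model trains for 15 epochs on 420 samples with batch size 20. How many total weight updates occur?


Iterations per epoch = 420 / 20 = 21
Total updates = iterations_per_epoch * epochs
= 21 * 15
= 315

315


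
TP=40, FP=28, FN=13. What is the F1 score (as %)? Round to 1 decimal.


Precision = TP / (TP + FP) = 40 / 68 = 0.5882
Recall = TP / (TP + FN) = 40 / 53 = 0.7547
F1 = 2 * P * R / (P + R)
= 2 * 0.5882 * 0.7547 / (0.5882 + 0.7547)
= 0.8879 / 1.343
= 0.6612
As percentage: 66.1%

66.1


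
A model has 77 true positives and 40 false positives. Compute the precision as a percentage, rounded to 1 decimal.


Precision = TP / (TP + FP) * 100
= 77 / (77 + 40)
= 77 / 117
= 0.6581
= 65.8%

65.8


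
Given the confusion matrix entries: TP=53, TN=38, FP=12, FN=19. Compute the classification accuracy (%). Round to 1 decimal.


Accuracy = (TP + TN) / (TP + TN + FP + FN) * 100
= (53 + 38) / (53 + 38 + 12 + 19)
= 91 / 122
= 0.7459
= 74.6%

74.6


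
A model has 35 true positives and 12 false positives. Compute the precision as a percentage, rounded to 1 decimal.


Precision = TP / (TP + FP) * 100
= 35 / (35 + 12)
= 35 / 47
= 0.7447
= 74.5%

74.5


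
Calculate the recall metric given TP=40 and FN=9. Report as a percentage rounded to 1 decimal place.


Recall = TP / (TP + FN) * 100
= 40 / (40 + 9)
= 40 / 49
= 0.8163
= 81.6%

81.6


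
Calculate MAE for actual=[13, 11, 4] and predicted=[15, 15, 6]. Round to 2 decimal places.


Absolute errors: [2, 4, 2]
Sum of absolute errors = 8
MAE = 8 / 3 = 2.67

2.67


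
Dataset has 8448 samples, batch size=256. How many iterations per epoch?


Iterations per epoch = dataset_size / batch_size
= 8448 / 256
= 33

33


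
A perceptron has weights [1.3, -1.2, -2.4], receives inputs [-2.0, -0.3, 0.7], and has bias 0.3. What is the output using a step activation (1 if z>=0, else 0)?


z = w . x + b
= 1.3*-2.0 + -1.2*-0.3 + -2.4*0.7 + 0.3
= -2.6 + 0.36 + -1.68 + 0.3
= -3.92 + 0.3
= -3.62
Since z = -3.62 < 0, output = 0

0


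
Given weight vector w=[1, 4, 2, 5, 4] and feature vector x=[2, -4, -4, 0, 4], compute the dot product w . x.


Element-wise products:
1 * 2 = 2
4 * -4 = -16
2 * -4 = -8
5 * 0 = 0
4 * 4 = 16
Sum = 2 + -16 + -8 + 0 + 16
= -6

-6


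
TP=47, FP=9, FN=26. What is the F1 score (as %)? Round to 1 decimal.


Precision = TP / (TP + FP) = 47 / 56 = 0.8393
Recall = TP / (TP + FN) = 47 / 73 = 0.6438
F1 = 2 * P * R / (P + R)
= 2 * 0.8393 * 0.6438 / (0.8393 + 0.6438)
= 1.0807 / 1.4831
= 0.7287
As percentage: 72.9%

72.9


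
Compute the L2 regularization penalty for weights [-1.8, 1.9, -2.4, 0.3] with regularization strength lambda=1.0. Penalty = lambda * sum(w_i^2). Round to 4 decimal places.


Squaring each weight:
(-1.8)^2 = 3.24
1.9^2 = 3.61
(-2.4)^2 = 5.76
0.3^2 = 0.09
Sum of squares = 12.7
Penalty = 1.0 * 12.7 = 12.7000

12.7000


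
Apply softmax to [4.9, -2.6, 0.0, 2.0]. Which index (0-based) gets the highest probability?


Softmax is a monotonic transformation, so it preserves the argmax.
We need to find the index of the maximum logit.
Index 0: 4.9
Index 1: -2.6
Index 2: 0.0
Index 3: 2.0
Maximum logit = 4.9 at index 0

0


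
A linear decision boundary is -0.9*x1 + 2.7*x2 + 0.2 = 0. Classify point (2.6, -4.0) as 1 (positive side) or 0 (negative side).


Compute -0.9 * 2.6 + 2.7 * -4.0 + 0.2
= -2.34 + -10.8 + 0.2
= -12.94
Since -12.94 < 0, the point is on the negative side.

0


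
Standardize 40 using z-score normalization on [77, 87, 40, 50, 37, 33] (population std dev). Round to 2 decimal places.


Mean = (77 + 87 + 40 + 50 + 37 + 33) / 6 = 54.0
Variance = sum((x_i - mean)^2) / n = 426.6667
Std = sqrt(426.6667) = 20.6559
Z = (x - mean) / std
= (40 - 54.0) / 20.6559
= -14.0 / 20.6559
= -0.68

-0.68


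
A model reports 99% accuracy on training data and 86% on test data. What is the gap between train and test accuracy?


Gap = train_accuracy - test_accuracy
= 99 - 86
= 13%
This gap suggests the model is overfitting.

13


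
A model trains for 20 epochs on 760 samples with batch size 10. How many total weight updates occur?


Iterations per epoch = 760 / 10 = 76
Total updates = iterations_per_epoch * epochs
= 76 * 20
= 1520

1520


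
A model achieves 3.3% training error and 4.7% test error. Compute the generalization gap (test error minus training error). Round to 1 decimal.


Generalization gap = test_error - train_error
= 4.7 - 3.3
= 1.4%
A small gap suggests good generalization.

1.4


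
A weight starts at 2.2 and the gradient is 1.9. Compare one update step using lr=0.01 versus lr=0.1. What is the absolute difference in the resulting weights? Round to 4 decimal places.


With lr=0.01: w_new = 2.2 - 0.01 * 1.9 = 2.181
With lr=0.1: w_new = 2.2 - 0.1 * 1.9 = 2.01
Absolute difference = |2.181 - 2.01|
= 0.1710

0.1710


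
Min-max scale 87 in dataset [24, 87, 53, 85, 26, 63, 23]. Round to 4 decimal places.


Min = 23, Max = 87
Range = 87 - 23 = 64
Scaled = (x - min) / (max - min)
= (87 - 23) / 64
= 64 / 64
= 1.0000

1.0000


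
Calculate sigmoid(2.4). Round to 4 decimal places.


sigmoid(z) = 1 / (1 + exp(-z))
exp(-(2.4)) = exp(-2.4) = 0.0907
1 + 0.0907 = 1.0907
1 / 1.0907 = 0.9168

0.9168


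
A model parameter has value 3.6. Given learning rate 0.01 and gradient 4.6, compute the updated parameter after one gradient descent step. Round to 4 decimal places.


w_new = w_old - lr * gradient
= 3.6 - 0.01 * 4.6
= 3.6 - (0.046)
= 3.5540

3.5540


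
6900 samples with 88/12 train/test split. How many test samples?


Train samples = 6900 * 88% = 6072
Test samples = 6900 - 6072
= 828

828


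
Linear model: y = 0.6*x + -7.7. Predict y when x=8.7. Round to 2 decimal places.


y = 0.6 * 8.7 + (-7.7)
= 5.22 + (-7.7)
= -2.48

-2.48


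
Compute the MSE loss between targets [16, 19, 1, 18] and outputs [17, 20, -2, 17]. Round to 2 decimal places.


Differences: [-1, -1, 3, 1]
Squared errors: [1, 1, 9, 1]
Sum of squared errors = 12
MSE = 12 / 4 = 3.00

3.00


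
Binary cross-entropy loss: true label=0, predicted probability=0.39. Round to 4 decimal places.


For y=0: Loss = -log(1-p)
= -log(1 - 0.39)
= -log(0.61)
= -(-0.4943)
= 0.4943

0.4943


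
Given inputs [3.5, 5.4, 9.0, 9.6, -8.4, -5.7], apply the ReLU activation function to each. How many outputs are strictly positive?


ReLU(x) = max(0, x) for each element:
ReLU(3.5) = 3.5
ReLU(5.4) = 5.4
ReLU(9.0) = 9.0
ReLU(9.6) = 9.6
ReLU(-8.4) = 0
ReLU(-5.7) = 0
Active neurons (>0): 4

4


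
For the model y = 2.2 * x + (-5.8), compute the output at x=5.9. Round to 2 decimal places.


y = 2.2 * 5.9 + (-5.8)
= 12.98 + (-5.8)
= 7.18

7.18


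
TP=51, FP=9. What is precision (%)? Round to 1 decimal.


Precision = TP / (TP + FP) * 100
= 51 / (51 + 9)
= 51 / 60
= 0.85
= 85.0%

85.0


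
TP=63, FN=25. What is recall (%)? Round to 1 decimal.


Recall = TP / (TP + FN) * 100
= 63 / (63 + 25)
= 63 / 88
= 0.7159
= 71.6%

71.6


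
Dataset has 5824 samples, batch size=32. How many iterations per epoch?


Iterations per epoch = dataset_size / batch_size
= 5824 / 32
= 182

182


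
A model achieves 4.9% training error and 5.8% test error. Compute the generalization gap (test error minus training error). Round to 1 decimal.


Generalization gap = test_error - train_error
= 5.8 - 4.9
= 0.9%
A small gap suggests good generalization.

0.9


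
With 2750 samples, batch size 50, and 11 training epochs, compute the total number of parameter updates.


Iterations per epoch = 2750 / 50 = 55
Total updates = iterations_per_epoch * epochs
= 55 * 11
= 605

605


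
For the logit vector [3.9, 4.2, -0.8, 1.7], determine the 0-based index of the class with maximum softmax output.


Softmax is a monotonic transformation, so it preserves the argmax.
We need to find the index of the maximum logit.
Index 0: 3.9
Index 1: 4.2
Index 2: -0.8
Index 3: 1.7
Maximum logit = 4.2 at index 1

1


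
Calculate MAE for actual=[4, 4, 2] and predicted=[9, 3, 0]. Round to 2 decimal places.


Absolute errors: [5, 1, 2]
Sum of absolute errors = 8
MAE = 8 / 3 = 2.67

2.67


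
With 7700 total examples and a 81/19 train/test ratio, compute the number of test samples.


Train samples = 7700 * 81% = 6237
Test samples = 7700 - 6237
= 1463

1463


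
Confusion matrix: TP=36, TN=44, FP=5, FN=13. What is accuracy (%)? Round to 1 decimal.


Accuracy = (TP + TN) / (TP + TN + FP + FN) * 100
= (36 + 44) / (36 + 44 + 5 + 13)
= 80 / 98
= 0.8163
= 81.6%

81.6


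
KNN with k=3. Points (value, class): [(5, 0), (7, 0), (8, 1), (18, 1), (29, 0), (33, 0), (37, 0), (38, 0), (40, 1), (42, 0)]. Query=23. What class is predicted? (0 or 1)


Distances from query 23:
Point 18 (class 1): distance = 5
Point 29 (class 0): distance = 6
Point 33 (class 0): distance = 10
K=3 nearest neighbors: classes = [1, 0, 0]
Votes for class 1: 1 / 3
Majority vote => class 0

0


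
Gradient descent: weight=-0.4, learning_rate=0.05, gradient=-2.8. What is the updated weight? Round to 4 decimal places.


w_new = w_old - lr * gradient
= -0.4 - 0.05 * -2.8
= -0.4 - (-0.14)
= -0.2600

-0.2600


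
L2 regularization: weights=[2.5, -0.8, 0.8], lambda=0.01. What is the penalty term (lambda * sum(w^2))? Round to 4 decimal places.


Squaring each weight:
2.5^2 = 6.25
(-0.8)^2 = 0.64
0.8^2 = 0.64
Sum of squares = 7.53
Penalty = 0.01 * 7.53 = 0.0753

0.0753


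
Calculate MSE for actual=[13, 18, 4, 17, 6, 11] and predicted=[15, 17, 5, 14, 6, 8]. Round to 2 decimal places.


Differences: [-2, 1, -1, 3, 0, 3]
Squared errors: [4, 1, 1, 9, 0, 9]
Sum of squared errors = 24
MSE = 24 / 6 = 4.00

4.00


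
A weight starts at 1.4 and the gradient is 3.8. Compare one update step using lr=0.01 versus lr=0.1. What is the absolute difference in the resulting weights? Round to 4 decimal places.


With lr=0.01: w_new = 1.4 - 0.01 * 3.8 = 1.362
With lr=0.1: w_new = 1.4 - 0.1 * 3.8 = 1.02
Absolute difference = |1.362 - 1.02|
= 0.3420

0.3420


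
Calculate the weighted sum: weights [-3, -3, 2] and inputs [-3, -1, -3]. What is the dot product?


Element-wise products:
-3 * -3 = 9
-3 * -1 = 3
2 * -3 = -6
Sum = 9 + 3 + -6
= 6

6


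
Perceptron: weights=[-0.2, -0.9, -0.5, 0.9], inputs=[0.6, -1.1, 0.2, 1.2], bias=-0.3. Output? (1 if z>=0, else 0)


z = w . x + b
= -0.2*0.6 + -0.9*-1.1 + -0.5*0.2 + 0.9*1.2 + -0.3
= -0.12 + 0.99 + -0.1 + 1.08 + -0.3
= 1.85 + -0.3
= 1.55
Since z = 1.55 >= 0, output = 1

1


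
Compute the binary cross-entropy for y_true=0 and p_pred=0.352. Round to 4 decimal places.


For y=0: Loss = -log(1-p)
= -log(1 - 0.352)
= -log(0.648)
= -(-0.4339)
= 0.4339

0.4339


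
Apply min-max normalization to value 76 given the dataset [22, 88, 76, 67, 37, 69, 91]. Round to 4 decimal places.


Min = 22, Max = 91
Range = 91 - 22 = 69
Scaled = (x - min) / (max - min)
= (76 - 22) / 69
= 54 / 69
= 0.7826

0.7826


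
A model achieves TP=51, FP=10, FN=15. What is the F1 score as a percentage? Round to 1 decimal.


Precision = TP / (TP + FP) = 51 / 61 = 0.8361
Recall = TP / (TP + FN) = 51 / 66 = 0.7727
F1 = 2 * P * R / (P + R)
= 2 * 0.8361 * 0.7727 / (0.8361 + 0.7727)
= 1.2921 / 1.6088
= 0.8031
As percentage: 80.3%

80.3


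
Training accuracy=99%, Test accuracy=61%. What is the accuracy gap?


Gap = train_accuracy - test_accuracy
= 99 - 61
= 38%
This large gap strongly indicates overfitting.

38


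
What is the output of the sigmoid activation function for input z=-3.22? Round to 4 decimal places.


sigmoid(z) = 1 / (1 + exp(-z))
exp(-(-3.22)) = exp(3.22) = 25.0281
1 + 25.0281 = 26.0281
1 / 26.0281 = 0.0384

0.0384


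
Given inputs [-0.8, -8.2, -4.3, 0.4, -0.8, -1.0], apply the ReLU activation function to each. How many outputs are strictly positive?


ReLU(x) = max(0, x) for each element:
ReLU(-0.8) = 0
ReLU(-8.2) = 0
ReLU(-4.3) = 0
ReLU(0.4) = 0.4
ReLU(-0.8) = 0
ReLU(-1.0) = 0
Active neurons (>0): 1

1


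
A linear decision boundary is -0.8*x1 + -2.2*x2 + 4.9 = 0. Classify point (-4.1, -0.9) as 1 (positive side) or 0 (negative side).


Compute -0.8 * -4.1 + -2.2 * -0.9 + 4.9
= 3.28 + 1.98 + 4.9
= 10.16
Since 10.16 >= 0, the point is on the positive side.

1


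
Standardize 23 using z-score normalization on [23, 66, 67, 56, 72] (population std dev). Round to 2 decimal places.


Mean = (23 + 66 + 67 + 56 + 72) / 5 = 56.8
Variance = sum((x_i - mean)^2) / n = 312.56
Std = sqrt(312.56) = 17.6794
Z = (x - mean) / std
= (23 - 56.8) / 17.6794
= -33.8 / 17.6794
= -1.91

-1.91


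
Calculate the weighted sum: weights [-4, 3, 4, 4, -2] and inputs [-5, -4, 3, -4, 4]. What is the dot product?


Element-wise products:
-4 * -5 = 20
3 * -4 = -12
4 * 3 = 12
4 * -4 = -16
-2 * 4 = -8
Sum = 20 + -12 + 12 + -16 + -8
= -4

-4


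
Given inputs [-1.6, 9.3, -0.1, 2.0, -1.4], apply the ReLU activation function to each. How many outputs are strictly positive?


ReLU(x) = max(0, x) for each element:
ReLU(-1.6) = 0
ReLU(9.3) = 9.3
ReLU(-0.1) = 0
ReLU(2.0) = 2.0
ReLU(-1.4) = 0
Active neurons (>0): 2

2


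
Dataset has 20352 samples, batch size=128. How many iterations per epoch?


Iterations per epoch = dataset_size / batch_size
= 20352 / 128
= 159

159


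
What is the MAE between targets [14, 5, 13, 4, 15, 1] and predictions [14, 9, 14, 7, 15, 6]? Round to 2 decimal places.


Absolute errors: [0, 4, 1, 3, 0, 5]
Sum of absolute errors = 13
MAE = 13 / 6 = 2.17

2.17


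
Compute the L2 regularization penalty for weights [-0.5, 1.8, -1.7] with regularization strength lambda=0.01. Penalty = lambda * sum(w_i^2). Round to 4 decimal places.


Squaring each weight:
(-0.5)^2 = 0.25
1.8^2 = 3.24
(-1.7)^2 = 2.89
Sum of squares = 6.38
Penalty = 0.01 * 6.38 = 0.0638

0.0638


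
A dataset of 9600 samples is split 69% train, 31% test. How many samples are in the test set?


Train samples = 9600 * 69% = 6624
Test samples = 9600 - 6624
= 2976

2976


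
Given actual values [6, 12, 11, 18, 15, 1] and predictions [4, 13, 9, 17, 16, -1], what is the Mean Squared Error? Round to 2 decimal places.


Differences: [2, -1, 2, 1, -1, 2]
Squared errors: [4, 1, 4, 1, 1, 4]
Sum of squared errors = 15
MSE = 15 / 6 = 2.50

2.50


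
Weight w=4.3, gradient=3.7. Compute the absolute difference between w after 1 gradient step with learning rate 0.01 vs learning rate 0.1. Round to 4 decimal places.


With lr=0.01: w_new = 4.3 - 0.01 * 3.7 = 4.263
With lr=0.1: w_new = 4.3 - 0.1 * 3.7 = 3.93
Absolute difference = |4.263 - 3.93|
= 0.3330

0.3330


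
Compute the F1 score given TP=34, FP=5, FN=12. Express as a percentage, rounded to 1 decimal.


Precision = TP / (TP + FP) = 34 / 39 = 0.8718
Recall = TP / (TP + FN) = 34 / 46 = 0.7391
F1 = 2 * P * R / (P + R)
= 2 * 0.8718 * 0.7391 / (0.8718 + 0.7391)
= 1.2887 / 1.6109
= 0.8
As percentage: 80.0%

80.0


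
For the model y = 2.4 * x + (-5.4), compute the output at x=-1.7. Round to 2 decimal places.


y = 2.4 * -1.7 + (-5.4)
= -4.08 + (-5.4)
= -9.48

-9.48


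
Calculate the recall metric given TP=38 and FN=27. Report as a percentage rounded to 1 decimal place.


Recall = TP / (TP + FN) * 100
= 38 / (38 + 27)
= 38 / 65
= 0.5846
= 58.5%

58.5


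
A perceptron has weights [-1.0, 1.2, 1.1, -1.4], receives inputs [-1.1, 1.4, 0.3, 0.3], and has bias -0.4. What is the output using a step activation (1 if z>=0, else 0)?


z = w . x + b
= -1.0*-1.1 + 1.2*1.4 + 1.1*0.3 + -1.4*0.3 + -0.4
= 1.1 + 1.68 + 0.33 + -0.42 + -0.4
= 2.69 + -0.4
= 2.29
Since z = 2.29 >= 0, output = 1

1


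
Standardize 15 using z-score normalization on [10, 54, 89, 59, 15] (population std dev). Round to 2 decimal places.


Mean = (10 + 54 + 89 + 59 + 15) / 5 = 45.4
Variance = sum((x_i - mean)^2) / n = 867.44
Std = sqrt(867.44) = 29.4523
Z = (x - mean) / std
= (15 - 45.4) / 29.4523
= -30.4 / 29.4523
= -1.03

-1.03


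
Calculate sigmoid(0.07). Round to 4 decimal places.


sigmoid(z) = 1 / (1 + exp(-z))
exp(-(0.07)) = exp(-0.07) = 0.9324
1 + 0.9324 = 1.9324
1 / 1.9324 = 0.5175

0.5175


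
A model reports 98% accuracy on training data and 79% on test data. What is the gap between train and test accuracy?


Gap = train_accuracy - test_accuracy
= 98 - 79
= 19%
This gap suggests the model is overfitting.

19


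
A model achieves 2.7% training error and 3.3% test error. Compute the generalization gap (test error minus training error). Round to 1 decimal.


Generalization gap = test_error - train_error
= 3.3 - 2.7
= 0.6%
A small gap suggests good generalization.

0.6


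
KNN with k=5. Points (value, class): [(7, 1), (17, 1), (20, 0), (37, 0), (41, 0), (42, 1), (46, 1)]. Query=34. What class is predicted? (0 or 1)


Distances from query 34:
Point 37 (class 0): distance = 3
Point 41 (class 0): distance = 7
Point 42 (class 1): distance = 8
Point 46 (class 1): distance = 12
Point 20 (class 0): distance = 14
K=5 nearest neighbors: classes = [0, 0, 1, 1, 0]
Votes for class 1: 2 / 5
Majority vote => class 0

0


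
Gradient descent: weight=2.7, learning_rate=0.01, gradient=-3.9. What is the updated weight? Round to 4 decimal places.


w_new = w_old - lr * gradient
= 2.7 - 0.01 * -3.9
= 2.7 - (-0.039)
= 2.7390

2.7390


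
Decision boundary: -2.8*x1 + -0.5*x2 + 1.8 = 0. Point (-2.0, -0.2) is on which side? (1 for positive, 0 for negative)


Compute -2.8 * -2.0 + -0.5 * -0.2 + 1.8
= 5.6 + 0.1 + 1.8
= 7.5
Since 7.5 >= 0, the point is on the positive side.

1


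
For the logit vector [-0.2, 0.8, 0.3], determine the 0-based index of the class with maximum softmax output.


Softmax is a monotonic transformation, so it preserves the argmax.
We need to find the index of the maximum logit.
Index 0: -0.2
Index 1: 0.8
Index 2: 0.3
Maximum logit = 0.8 at index 1

1


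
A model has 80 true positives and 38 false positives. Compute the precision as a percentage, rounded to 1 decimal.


Precision = TP / (TP + FP) * 100
= 80 / (80 + 38)
= 80 / 118
= 0.678
= 67.8%

67.8


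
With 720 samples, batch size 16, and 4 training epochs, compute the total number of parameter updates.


Iterations per epoch = 720 / 16 = 45
Total updates = iterations_per_epoch * epochs
= 45 * 4
= 180

180


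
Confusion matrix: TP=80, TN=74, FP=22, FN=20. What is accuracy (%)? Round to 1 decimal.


Accuracy = (TP + TN) / (TP + TN + FP + FN) * 100
= (80 + 74) / (80 + 74 + 22 + 20)
= 154 / 196
= 0.7857
= 78.6%

78.6


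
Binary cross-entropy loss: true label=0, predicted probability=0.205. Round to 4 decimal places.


For y=0: Loss = -log(1-p)
= -log(1 - 0.205)
= -log(0.795)
= -(-0.2294)
= 0.2294

0.2294


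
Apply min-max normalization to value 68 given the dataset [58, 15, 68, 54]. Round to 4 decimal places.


Min = 15, Max = 68
Range = 68 - 15 = 53
Scaled = (x - min) / (max - min)
= (68 - 15) / 53
= 53 / 53
= 1.0000

1.0000


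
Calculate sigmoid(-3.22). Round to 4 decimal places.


sigmoid(z) = 1 / (1 + exp(-z))
exp(-(-3.22)) = exp(3.22) = 25.0281
1 + 25.0281 = 26.0281
1 / 26.0281 = 0.0384

0.0384


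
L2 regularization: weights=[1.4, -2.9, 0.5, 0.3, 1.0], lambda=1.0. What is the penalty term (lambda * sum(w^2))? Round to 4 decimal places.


Squaring each weight:
1.4^2 = 1.96
(-2.9)^2 = 8.41
0.5^2 = 0.25
0.3^2 = 0.09
1.0^2 = 1.0
Sum of squares = 11.71
Penalty = 1.0 * 11.71 = 11.7100

11.7100


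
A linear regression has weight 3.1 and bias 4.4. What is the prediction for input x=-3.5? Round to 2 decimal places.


y = 3.1 * -3.5 + (4.4)
= -10.85 + (4.4)
= -6.45

-6.45


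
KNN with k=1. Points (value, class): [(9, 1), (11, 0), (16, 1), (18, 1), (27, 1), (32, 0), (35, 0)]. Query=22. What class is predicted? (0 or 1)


Distances from query 22:
Point 18 (class 1): distance = 4
K=1 nearest neighbors: classes = [1]
Votes for class 1: 1 / 1
Majority vote => class 1

1


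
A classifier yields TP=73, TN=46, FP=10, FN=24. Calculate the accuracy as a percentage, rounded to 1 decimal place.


Accuracy = (TP + TN) / (TP + TN + FP + FN) * 100
= (73 + 46) / (73 + 46 + 10 + 24)
= 119 / 153
= 0.7778
= 77.8%

77.8


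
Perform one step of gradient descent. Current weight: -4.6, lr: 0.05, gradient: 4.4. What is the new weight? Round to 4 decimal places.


w_new = w_old - lr * gradient
= -4.6 - 0.05 * 4.4
= -4.6 - (0.22)
= -4.8200

-4.8200


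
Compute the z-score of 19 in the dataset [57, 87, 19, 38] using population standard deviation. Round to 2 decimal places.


Mean = (57 + 87 + 19 + 38) / 4 = 50.25
Variance = sum((x_i - mean)^2) / n = 630.6875
Std = sqrt(630.6875) = 25.1135
Z = (x - mean) / std
= (19 - 50.25) / 25.1135
= -31.25 / 25.1135
= -1.24

-1.24


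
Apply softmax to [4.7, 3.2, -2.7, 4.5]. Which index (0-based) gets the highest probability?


Softmax is a monotonic transformation, so it preserves the argmax.
We need to find the index of the maximum logit.
Index 0: 4.7
Index 1: 3.2
Index 2: -2.7
Index 3: 4.5
Maximum logit = 4.7 at index 0

0


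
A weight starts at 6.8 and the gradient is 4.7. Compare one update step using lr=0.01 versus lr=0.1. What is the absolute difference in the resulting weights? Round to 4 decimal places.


With lr=0.01: w_new = 6.8 - 0.01 * 4.7 = 6.753
With lr=0.1: w_new = 6.8 - 0.1 * 4.7 = 6.33
Absolute difference = |6.753 - 6.33|
= 0.4230

0.4230


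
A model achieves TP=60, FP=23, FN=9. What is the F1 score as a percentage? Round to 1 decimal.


Precision = TP / (TP + FP) = 60 / 83 = 0.7229
Recall = TP / (TP + FN) = 60 / 69 = 0.8696
F1 = 2 * P * R / (P + R)
= 2 * 0.7229 * 0.8696 / (0.7229 + 0.8696)
= 1.2572 / 1.5925
= 0.7895
As percentage: 78.9%

78.9


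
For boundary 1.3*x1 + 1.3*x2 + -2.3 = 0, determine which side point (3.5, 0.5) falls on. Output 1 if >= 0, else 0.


Compute 1.3 * 3.5 + 1.3 * 0.5 + -2.3
= 4.55 + 0.65 + -2.3
= 2.9
Since 2.9 >= 0, the point is on the positive side.

1


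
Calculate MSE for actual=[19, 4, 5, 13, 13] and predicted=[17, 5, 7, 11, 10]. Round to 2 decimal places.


Differences: [2, -1, -2, 2, 3]
Squared errors: [4, 1, 4, 4, 9]
Sum of squared errors = 22
MSE = 22 / 5 = 4.40

4.40


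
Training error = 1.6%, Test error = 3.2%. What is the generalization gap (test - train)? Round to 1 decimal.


Generalization gap = test_error - train_error
= 3.2 - 1.6
= 1.6%
A small gap suggests good generalization.

1.6


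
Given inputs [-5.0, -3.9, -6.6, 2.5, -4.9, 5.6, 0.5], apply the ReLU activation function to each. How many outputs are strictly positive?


ReLU(x) = max(0, x) for each element:
ReLU(-5.0) = 0
ReLU(-3.9) = 0
ReLU(-6.6) = 0
ReLU(2.5) = 2.5
ReLU(-4.9) = 0
ReLU(5.6) = 5.6
ReLU(0.5) = 0.5
Active neurons (>0): 3

3


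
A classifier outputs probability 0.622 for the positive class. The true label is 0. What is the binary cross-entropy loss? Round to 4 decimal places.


For y=0: Loss = -log(1-p)
= -log(1 - 0.622)
= -log(0.378)
= -(-0.9729)
= 0.9729

0.9729


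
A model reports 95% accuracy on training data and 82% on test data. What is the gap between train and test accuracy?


Gap = train_accuracy - test_accuracy
= 95 - 82
= 13%
This gap suggests the model is overfitting.

13


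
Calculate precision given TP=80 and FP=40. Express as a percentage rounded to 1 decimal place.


Precision = TP / (TP + FP) * 100
= 80 / (80 + 40)
= 80 / 120
= 0.6667
= 66.7%

66.7


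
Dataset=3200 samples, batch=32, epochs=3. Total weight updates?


Iterations per epoch = 3200 / 32 = 100
Total updates = iterations_per_epoch * epochs
= 100 * 3
= 300

300


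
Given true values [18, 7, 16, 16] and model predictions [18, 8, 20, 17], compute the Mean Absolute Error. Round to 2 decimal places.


Absolute errors: [0, 1, 4, 1]
Sum of absolute errors = 6
MAE = 6 / 4 = 1.50

1.50


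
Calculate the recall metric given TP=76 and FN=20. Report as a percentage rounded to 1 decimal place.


Recall = TP / (TP + FN) * 100
= 76 / (76 + 20)
= 76 / 96
= 0.7917
= 79.2%

79.2


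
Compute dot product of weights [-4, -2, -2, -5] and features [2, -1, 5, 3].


Element-wise products:
-4 * 2 = -8
-2 * -1 = 2
-2 * 5 = -10
-5 * 3 = -15
Sum = -8 + 2 + -10 + -15
= -31

-31


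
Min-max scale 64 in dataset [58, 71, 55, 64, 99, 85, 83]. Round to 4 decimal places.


Min = 55, Max = 99
Range = 99 - 55 = 44
Scaled = (x - min) / (max - min)
= (64 - 55) / 44
= 9 / 44
= 0.2045

0.2045


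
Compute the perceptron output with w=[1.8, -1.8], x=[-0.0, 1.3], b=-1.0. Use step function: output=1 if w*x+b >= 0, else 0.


z = w . x + b
= 1.8*-0.0 + -1.8*1.3 + -1.0
= -0.0 + -2.34 + -1.0
= -2.34 + -1.0
= -3.34
Since z = -3.34 < 0, output = 0

0


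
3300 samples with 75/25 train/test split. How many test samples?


Train samples = 3300 * 75% = 2475
Test samples = 3300 - 2475
= 825

825


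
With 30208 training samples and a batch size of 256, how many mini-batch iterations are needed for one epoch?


Iterations per epoch = dataset_size / batch_size
= 30208 / 256
= 118

118


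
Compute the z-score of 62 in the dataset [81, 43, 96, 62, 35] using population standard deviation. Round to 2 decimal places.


Mean = (81 + 43 + 96 + 62 + 35) / 5 = 63.4
Variance = sum((x_i - mean)^2) / n = 519.44
Std = sqrt(519.44) = 22.7912
Z = (x - mean) / std
= (62 - 63.4) / 22.7912
= -1.4 / 22.7912
= -0.06

-0.06


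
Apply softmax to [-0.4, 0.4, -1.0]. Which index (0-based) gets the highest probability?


Softmax is a monotonic transformation, so it preserves the argmax.
We need to find the index of the maximum logit.
Index 0: -0.4
Index 1: 0.4
Index 2: -1.0
Maximum logit = 0.4 at index 1

1


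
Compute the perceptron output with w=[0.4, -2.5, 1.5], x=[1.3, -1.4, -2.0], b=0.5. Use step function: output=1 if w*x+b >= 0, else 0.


z = w . x + b
= 0.4*1.3 + -2.5*-1.4 + 1.5*-2.0 + 0.5
= 0.52 + 3.5 + -3.0 + 0.5
= 1.02 + 0.5
= 1.52
Since z = 1.52 >= 0, output = 1

1


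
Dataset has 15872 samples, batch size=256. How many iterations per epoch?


Iterations per epoch = dataset_size / batch_size
= 15872 / 256
= 62

62


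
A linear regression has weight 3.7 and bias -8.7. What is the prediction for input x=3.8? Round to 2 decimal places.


y = 3.7 * 3.8 + (-8.7)
= 14.06 + (-8.7)
= 5.36

5.36


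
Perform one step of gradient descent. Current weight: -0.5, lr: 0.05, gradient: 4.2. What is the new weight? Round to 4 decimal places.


w_new = w_old - lr * gradient
= -0.5 - 0.05 * 4.2
= -0.5 - (0.21)
= -0.7100

-0.7100


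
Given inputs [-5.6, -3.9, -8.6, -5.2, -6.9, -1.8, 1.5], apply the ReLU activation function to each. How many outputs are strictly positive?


ReLU(x) = max(0, x) for each element:
ReLU(-5.6) = 0
ReLU(-3.9) = 0
ReLU(-8.6) = 0
ReLU(-5.2) = 0
ReLU(-6.9) = 0
ReLU(-1.8) = 0
ReLU(1.5) = 1.5
Active neurons (>0): 1

1


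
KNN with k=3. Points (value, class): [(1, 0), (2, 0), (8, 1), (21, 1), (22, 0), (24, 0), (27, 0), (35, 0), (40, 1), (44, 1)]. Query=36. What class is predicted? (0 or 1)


Distances from query 36:
Point 35 (class 0): distance = 1
Point 40 (class 1): distance = 4
Point 44 (class 1): distance = 8
K=3 nearest neighbors: classes = [0, 1, 1]
Votes for class 1: 2 / 3
Majority vote => class 1

1


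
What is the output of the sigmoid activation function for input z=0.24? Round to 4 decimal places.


sigmoid(z) = 1 / (1 + exp(-z))
exp(-(0.24)) = exp(-0.24) = 0.7866
1 + 0.7866 = 1.7866
1 / 1.7866 = 0.5597

0.5597


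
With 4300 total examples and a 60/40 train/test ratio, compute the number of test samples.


Train samples = 4300 * 60% = 2580
Test samples = 4300 - 2580
= 1720

1720


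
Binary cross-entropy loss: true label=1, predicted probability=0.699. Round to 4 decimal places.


For y=1: Loss = -log(p)
= -log(0.699)
= -(-0.3581)
= 0.3581

0.3581


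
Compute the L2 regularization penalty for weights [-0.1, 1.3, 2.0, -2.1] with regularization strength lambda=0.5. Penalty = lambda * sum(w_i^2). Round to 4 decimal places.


Squaring each weight:
(-0.1)^2 = 0.01
1.3^2 = 1.69
2.0^2 = 4.0
(-2.1)^2 = 4.41
Sum of squares = 10.11
Penalty = 0.5 * 10.11 = 5.0550

5.0550


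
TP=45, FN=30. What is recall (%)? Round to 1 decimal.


Recall = TP / (TP + FN) * 100
= 45 / (45 + 30)
= 45 / 75
= 0.6
= 60.0%

60.0


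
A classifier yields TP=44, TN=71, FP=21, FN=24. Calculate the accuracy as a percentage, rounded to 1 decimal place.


Accuracy = (TP + TN) / (TP + TN + FP + FN) * 100
= (44 + 71) / (44 + 71 + 21 + 24)
= 115 / 160
= 0.7188
= 71.9%

71.9


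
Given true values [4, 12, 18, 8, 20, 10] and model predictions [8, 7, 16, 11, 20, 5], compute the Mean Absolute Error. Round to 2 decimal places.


Absolute errors: [4, 5, 2, 3, 0, 5]
Sum of absolute errors = 19
MAE = 19 / 6 = 3.17

3.17


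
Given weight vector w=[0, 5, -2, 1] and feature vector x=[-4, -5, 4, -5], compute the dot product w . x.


Element-wise products:
0 * -4 = 0
5 * -5 = -25
-2 * 4 = -8
1 * -5 = -5
Sum = 0 + -25 + -8 + -5
= -38

-38


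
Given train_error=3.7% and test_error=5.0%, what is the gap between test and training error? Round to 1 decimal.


Generalization gap = test_error - train_error
= 5.0 - 3.7
= 1.3%
A small gap suggests good generalization.

1.3


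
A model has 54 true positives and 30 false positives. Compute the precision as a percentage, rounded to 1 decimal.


Precision = TP / (TP + FP) * 100
= 54 / (54 + 30)
= 54 / 84
= 0.6429
= 64.3%

64.3


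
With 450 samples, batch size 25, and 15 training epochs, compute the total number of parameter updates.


Iterations per epoch = 450 / 25 = 18
Total updates = iterations_per_epoch * epochs
= 18 * 15
= 270

270


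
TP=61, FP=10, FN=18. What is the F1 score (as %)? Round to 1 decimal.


Precision = TP / (TP + FP) = 61 / 71 = 0.8592
Recall = TP / (TP + FN) = 61 / 79 = 0.7722
F1 = 2 * P * R / (P + R)
= 2 * 0.8592 * 0.7722 / (0.8592 + 0.7722)
= 1.3268 / 1.6313
= 0.8133
As percentage: 81.3%

81.3


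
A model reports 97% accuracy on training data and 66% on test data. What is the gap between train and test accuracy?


Gap = train_accuracy - test_accuracy
= 97 - 66
= 31%
This large gap strongly indicates overfitting.

31


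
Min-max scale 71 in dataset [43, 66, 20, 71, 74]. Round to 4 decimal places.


Min = 20, Max = 74
Range = 74 - 20 = 54
Scaled = (x - min) / (max - min)
= (71 - 20) / 54
= 51 / 54
= 0.9444

0.9444


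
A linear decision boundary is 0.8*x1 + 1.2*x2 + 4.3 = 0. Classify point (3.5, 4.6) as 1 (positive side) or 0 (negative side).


Compute 0.8 * 3.5 + 1.2 * 4.6 + 4.3
= 2.8 + 5.52 + 4.3
= 12.62
Since 12.62 >= 0, the point is on the positive side.

1


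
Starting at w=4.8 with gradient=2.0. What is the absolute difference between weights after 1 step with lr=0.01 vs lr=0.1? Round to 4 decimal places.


With lr=0.01: w_new = 4.8 - 0.01 * 2.0 = 4.78
With lr=0.1: w_new = 4.8 - 0.1 * 2.0 = 4.6
Absolute difference = |4.78 - 4.6|
= 0.1800

0.1800


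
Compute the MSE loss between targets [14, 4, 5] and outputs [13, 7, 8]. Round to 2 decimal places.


Differences: [1, -3, -3]
Squared errors: [1, 9, 9]
Sum of squared errors = 19
MSE = 19 / 3 = 6.33

6.33


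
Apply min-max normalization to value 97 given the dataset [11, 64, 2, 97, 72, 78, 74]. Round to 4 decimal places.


Min = 2, Max = 97
Range = 97 - 2 = 95
Scaled = (x - min) / (max - min)
= (97 - 2) / 95
= 95 / 95
= 1.0000

1.0000


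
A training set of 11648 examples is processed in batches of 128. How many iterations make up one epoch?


Iterations per epoch = dataset_size / batch_size
= 11648 / 128
= 91

91


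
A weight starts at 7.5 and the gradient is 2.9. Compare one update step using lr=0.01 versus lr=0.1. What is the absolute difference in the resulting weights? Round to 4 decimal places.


With lr=0.01: w_new = 7.5 - 0.01 * 2.9 = 7.471
With lr=0.1: w_new = 7.5 - 0.1 * 2.9 = 7.21
Absolute difference = |7.471 - 7.21|
= 0.2610

0.2610


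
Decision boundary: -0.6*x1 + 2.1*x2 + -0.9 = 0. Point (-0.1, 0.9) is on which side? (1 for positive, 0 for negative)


Compute -0.6 * -0.1 + 2.1 * 0.9 + -0.9
= 0.06 + 1.89 + -0.9
= 1.05
Since 1.05 >= 0, the point is on the positive side.

1


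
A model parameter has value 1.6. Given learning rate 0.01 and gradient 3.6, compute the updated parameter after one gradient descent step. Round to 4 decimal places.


w_new = w_old - lr * gradient
= 1.6 - 0.01 * 3.6
= 1.6 - (0.036)
= 1.5640

1.5640


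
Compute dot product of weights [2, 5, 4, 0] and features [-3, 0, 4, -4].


Element-wise products:
2 * -3 = -6
5 * 0 = 0
4 * 4 = 16
0 * -4 = 0
Sum = -6 + 0 + 16 + 0
= 10

10


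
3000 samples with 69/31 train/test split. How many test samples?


Train samples = 3000 * 69% = 2070
Test samples = 3000 - 2070
= 930

930
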